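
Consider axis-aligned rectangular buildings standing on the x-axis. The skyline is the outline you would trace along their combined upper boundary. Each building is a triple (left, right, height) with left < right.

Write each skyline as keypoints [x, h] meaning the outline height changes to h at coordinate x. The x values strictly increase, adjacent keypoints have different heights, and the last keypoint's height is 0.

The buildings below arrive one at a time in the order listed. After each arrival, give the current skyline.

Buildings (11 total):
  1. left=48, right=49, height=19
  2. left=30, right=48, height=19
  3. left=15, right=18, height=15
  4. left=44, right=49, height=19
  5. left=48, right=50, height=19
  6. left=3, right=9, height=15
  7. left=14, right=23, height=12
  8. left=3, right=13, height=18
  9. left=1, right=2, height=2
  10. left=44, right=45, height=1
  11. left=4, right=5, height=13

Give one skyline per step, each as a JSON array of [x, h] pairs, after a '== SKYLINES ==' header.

== SKYLINES ==
[[48,19],[49,0]]
[[30,19],[49,0]]
[[15,15],[18,0],[30,19],[49,0]]
[[15,15],[18,0],[30,19],[49,0]]
[[15,15],[18,0],[30,19],[50,0]]
[[3,15],[9,0],[15,15],[18,0],[30,19],[50,0]]
[[3,15],[9,0],[14,12],[15,15],[18,12],[23,0],[30,19],[50,0]]
[[3,18],[13,0],[14,12],[15,15],[18,12],[23,0],[30,19],[50,0]]
[[1,2],[2,0],[3,18],[13,0],[14,12],[15,15],[18,12],[23,0],[30,19],[50,0]]
[[1,2],[2,0],[3,18],[13,0],[14,12],[15,15],[18,12],[23,0],[30,19],[50,0]]
[[1,2],[2,0],[3,18],[13,0],[14,12],[15,15],[18,12],[23,0],[30,19],[50,0]]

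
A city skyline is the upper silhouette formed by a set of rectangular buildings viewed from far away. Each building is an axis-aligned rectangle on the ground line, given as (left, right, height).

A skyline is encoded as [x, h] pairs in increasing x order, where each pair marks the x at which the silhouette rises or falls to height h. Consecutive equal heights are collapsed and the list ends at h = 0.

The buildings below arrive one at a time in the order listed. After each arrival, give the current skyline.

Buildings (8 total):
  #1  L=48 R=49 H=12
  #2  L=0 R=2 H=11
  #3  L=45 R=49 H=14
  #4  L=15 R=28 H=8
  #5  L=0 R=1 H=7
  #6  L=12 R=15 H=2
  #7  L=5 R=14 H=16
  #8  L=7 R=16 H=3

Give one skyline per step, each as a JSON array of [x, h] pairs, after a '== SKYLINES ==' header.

== SKYLINES ==
[[48,12],[49,0]]
[[0,11],[2,0],[48,12],[49,0]]
[[0,11],[2,0],[45,14],[49,0]]
[[0,11],[2,0],[15,8],[28,0],[45,14],[49,0]]
[[0,11],[2,0],[15,8],[28,0],[45,14],[49,0]]
[[0,11],[2,0],[12,2],[15,8],[28,0],[45,14],[49,0]]
[[0,11],[2,0],[5,16],[14,2],[15,8],[28,0],[45,14],[49,0]]
[[0,11],[2,0],[5,16],[14,3],[15,8],[28,0],[45,14],[49,0]]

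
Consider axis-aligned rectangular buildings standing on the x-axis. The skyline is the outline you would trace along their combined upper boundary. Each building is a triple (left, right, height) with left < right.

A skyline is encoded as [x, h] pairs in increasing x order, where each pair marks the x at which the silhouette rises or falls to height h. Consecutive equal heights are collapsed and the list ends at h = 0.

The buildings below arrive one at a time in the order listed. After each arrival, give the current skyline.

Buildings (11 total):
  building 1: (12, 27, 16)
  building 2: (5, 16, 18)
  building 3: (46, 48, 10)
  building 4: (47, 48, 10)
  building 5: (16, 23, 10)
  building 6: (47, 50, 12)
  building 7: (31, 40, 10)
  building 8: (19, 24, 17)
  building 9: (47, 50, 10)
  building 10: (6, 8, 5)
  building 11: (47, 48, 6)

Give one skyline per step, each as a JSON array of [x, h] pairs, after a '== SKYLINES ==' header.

== SKYLINES ==
[[12,16],[27,0]]
[[5,18],[16,16],[27,0]]
[[5,18],[16,16],[27,0],[46,10],[48,0]]
[[5,18],[16,16],[27,0],[46,10],[48,0]]
[[5,18],[16,16],[27,0],[46,10],[48,0]]
[[5,18],[16,16],[27,0],[46,10],[47,12],[50,0]]
[[5,18],[16,16],[27,0],[31,10],[40,0],[46,10],[47,12],[50,0]]
[[5,18],[16,16],[19,17],[24,16],[27,0],[31,10],[40,0],[46,10],[47,12],[50,0]]
[[5,18],[16,16],[19,17],[24,16],[27,0],[31,10],[40,0],[46,10],[47,12],[50,0]]
[[5,18],[16,16],[19,17],[24,16],[27,0],[31,10],[40,0],[46,10],[47,12],[50,0]]
[[5,18],[16,16],[19,17],[24,16],[27,0],[31,10],[40,0],[46,10],[47,12],[50,0]]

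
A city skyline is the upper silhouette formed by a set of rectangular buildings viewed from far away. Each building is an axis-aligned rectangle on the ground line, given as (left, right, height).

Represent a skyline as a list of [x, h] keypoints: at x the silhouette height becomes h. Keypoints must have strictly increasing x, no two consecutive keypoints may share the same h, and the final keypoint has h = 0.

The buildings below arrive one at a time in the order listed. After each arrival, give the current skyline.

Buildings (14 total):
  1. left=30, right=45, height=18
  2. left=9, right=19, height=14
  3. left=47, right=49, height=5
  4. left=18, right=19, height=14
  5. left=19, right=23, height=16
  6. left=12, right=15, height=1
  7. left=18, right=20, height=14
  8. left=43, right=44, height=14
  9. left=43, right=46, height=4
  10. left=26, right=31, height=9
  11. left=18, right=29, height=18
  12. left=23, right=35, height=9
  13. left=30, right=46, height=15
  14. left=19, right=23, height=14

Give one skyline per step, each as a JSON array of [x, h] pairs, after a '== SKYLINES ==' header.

== SKYLINES ==
[[30,18],[45,0]]
[[9,14],[19,0],[30,18],[45,0]]
[[9,14],[19,0],[30,18],[45,0],[47,5],[49,0]]
[[9,14],[19,0],[30,18],[45,0],[47,5],[49,0]]
[[9,14],[19,16],[23,0],[30,18],[45,0],[47,5],[49,0]]
[[9,14],[19,16],[23,0],[30,18],[45,0],[47,5],[49,0]]
[[9,14],[19,16],[23,0],[30,18],[45,0],[47,5],[49,0]]
[[9,14],[19,16],[23,0],[30,18],[45,0],[47,5],[49,0]]
[[9,14],[19,16],[23,0],[30,18],[45,4],[46,0],[47,5],[49,0]]
[[9,14],[19,16],[23,0],[26,9],[30,18],[45,4],[46,0],[47,5],[49,0]]
[[9,14],[18,18],[29,9],[30,18],[45,4],[46,0],[47,5],[49,0]]
[[9,14],[18,18],[29,9],[30,18],[45,4],[46,0],[47,5],[49,0]]
[[9,14],[18,18],[29,9],[30,18],[45,15],[46,0],[47,5],[49,0]]
[[9,14],[18,18],[29,9],[30,18],[45,15],[46,0],[47,5],[49,0]]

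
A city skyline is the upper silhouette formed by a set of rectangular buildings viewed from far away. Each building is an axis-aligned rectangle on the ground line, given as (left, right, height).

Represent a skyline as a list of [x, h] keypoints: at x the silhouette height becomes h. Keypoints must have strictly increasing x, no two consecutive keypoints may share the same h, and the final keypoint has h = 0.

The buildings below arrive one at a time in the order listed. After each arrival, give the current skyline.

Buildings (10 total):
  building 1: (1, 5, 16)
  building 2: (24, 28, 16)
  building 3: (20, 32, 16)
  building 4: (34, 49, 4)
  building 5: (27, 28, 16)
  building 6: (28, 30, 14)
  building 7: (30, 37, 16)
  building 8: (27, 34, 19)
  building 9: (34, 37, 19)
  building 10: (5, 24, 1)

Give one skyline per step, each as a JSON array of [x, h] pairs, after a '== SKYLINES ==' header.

== SKYLINES ==
[[1,16],[5,0]]
[[1,16],[5,0],[24,16],[28,0]]
[[1,16],[5,0],[20,16],[32,0]]
[[1,16],[5,0],[20,16],[32,0],[34,4],[49,0]]
[[1,16],[5,0],[20,16],[32,0],[34,4],[49,0]]
[[1,16],[5,0],[20,16],[32,0],[34,4],[49,0]]
[[1,16],[5,0],[20,16],[37,4],[49,0]]
[[1,16],[5,0],[20,16],[27,19],[34,16],[37,4],[49,0]]
[[1,16],[5,0],[20,16],[27,19],[37,4],[49,0]]
[[1,16],[5,1],[20,16],[27,19],[37,4],[49,0]]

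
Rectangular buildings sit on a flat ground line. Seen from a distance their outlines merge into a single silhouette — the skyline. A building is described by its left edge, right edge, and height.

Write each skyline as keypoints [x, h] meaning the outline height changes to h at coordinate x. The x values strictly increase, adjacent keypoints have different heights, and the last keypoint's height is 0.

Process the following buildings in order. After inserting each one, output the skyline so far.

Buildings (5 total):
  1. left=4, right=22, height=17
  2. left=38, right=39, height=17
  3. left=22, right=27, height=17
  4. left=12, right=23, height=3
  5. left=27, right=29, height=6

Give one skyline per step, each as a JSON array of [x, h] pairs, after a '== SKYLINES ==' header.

== SKYLINES ==
[[4,17],[22,0]]
[[4,17],[22,0],[38,17],[39,0]]
[[4,17],[27,0],[38,17],[39,0]]
[[4,17],[27,0],[38,17],[39,0]]
[[4,17],[27,6],[29,0],[38,17],[39,0]]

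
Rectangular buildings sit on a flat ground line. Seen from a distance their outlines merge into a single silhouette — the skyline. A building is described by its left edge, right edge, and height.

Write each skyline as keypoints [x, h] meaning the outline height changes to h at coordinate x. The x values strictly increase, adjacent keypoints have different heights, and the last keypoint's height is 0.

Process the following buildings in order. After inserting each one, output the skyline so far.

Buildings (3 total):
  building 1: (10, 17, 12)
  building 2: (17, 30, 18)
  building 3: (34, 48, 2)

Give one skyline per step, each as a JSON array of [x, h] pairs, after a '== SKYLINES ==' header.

== SKYLINES ==
[[10,12],[17,0]]
[[10,12],[17,18],[30,0]]
[[10,12],[17,18],[30,0],[34,2],[48,0]]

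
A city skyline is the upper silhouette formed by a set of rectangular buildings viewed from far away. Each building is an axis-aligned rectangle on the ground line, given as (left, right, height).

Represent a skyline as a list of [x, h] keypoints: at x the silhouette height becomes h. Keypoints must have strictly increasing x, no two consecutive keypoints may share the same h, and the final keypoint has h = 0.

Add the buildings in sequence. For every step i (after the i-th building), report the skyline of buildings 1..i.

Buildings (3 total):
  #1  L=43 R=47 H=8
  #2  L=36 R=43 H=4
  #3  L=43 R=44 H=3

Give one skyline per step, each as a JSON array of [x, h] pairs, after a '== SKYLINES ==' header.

== SKYLINES ==
[[43,8],[47,0]]
[[36,4],[43,8],[47,0]]
[[36,4],[43,8],[47,0]]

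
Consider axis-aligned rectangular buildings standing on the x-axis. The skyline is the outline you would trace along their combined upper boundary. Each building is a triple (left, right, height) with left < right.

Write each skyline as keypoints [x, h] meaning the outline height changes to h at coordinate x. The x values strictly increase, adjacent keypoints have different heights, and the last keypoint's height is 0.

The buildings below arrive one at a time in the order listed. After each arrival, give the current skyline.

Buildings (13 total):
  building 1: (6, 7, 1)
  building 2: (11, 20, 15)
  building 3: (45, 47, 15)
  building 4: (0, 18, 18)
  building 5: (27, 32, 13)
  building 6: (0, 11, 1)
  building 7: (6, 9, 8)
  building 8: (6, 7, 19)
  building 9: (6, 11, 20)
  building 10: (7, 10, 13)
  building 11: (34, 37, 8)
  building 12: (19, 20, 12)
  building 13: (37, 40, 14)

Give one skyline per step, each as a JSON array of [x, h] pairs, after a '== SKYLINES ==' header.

== SKYLINES ==
[[6,1],[7,0]]
[[6,1],[7,0],[11,15],[20,0]]
[[6,1],[7,0],[11,15],[20,0],[45,15],[47,0]]
[[0,18],[18,15],[20,0],[45,15],[47,0]]
[[0,18],[18,15],[20,0],[27,13],[32,0],[45,15],[47,0]]
[[0,18],[18,15],[20,0],[27,13],[32,0],[45,15],[47,0]]
[[0,18],[18,15],[20,0],[27,13],[32,0],[45,15],[47,0]]
[[0,18],[6,19],[7,18],[18,15],[20,0],[27,13],[32,0],[45,15],[47,0]]
[[0,18],[6,20],[11,18],[18,15],[20,0],[27,13],[32,0],[45,15],[47,0]]
[[0,18],[6,20],[11,18],[18,15],[20,0],[27,13],[32,0],[45,15],[47,0]]
[[0,18],[6,20],[11,18],[18,15],[20,0],[27,13],[32,0],[34,8],[37,0],[45,15],[47,0]]
[[0,18],[6,20],[11,18],[18,15],[20,0],[27,13],[32,0],[34,8],[37,0],[45,15],[47,0]]
[[0,18],[6,20],[11,18],[18,15],[20,0],[27,13],[32,0],[34,8],[37,14],[40,0],[45,15],[47,0]]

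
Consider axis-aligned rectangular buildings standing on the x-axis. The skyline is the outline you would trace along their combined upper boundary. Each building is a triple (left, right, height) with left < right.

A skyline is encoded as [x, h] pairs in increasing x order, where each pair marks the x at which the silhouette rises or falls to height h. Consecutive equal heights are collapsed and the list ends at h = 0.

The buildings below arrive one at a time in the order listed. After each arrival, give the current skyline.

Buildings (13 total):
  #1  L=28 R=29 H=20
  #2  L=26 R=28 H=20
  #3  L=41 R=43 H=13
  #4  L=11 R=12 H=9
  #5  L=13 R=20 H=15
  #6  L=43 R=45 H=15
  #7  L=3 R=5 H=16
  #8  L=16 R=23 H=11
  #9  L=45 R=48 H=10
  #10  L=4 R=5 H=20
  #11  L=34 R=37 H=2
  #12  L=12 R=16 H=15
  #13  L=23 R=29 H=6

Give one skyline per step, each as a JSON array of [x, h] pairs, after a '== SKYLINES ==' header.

== SKYLINES ==
[[28,20],[29,0]]
[[26,20],[29,0]]
[[26,20],[29,0],[41,13],[43,0]]
[[11,9],[12,0],[26,20],[29,0],[41,13],[43,0]]
[[11,9],[12,0],[13,15],[20,0],[26,20],[29,0],[41,13],[43,0]]
[[11,9],[12,0],[13,15],[20,0],[26,20],[29,0],[41,13],[43,15],[45,0]]
[[3,16],[5,0],[11,9],[12,0],[13,15],[20,0],[26,20],[29,0],[41,13],[43,15],[45,0]]
[[3,16],[5,0],[11,9],[12,0],[13,15],[20,11],[23,0],[26,20],[29,0],[41,13],[43,15],[45,0]]
[[3,16],[5,0],[11,9],[12,0],[13,15],[20,11],[23,0],[26,20],[29,0],[41,13],[43,15],[45,10],[48,0]]
[[3,16],[4,20],[5,0],[11,9],[12,0],[13,15],[20,11],[23,0],[26,20],[29,0],[41,13],[43,15],[45,10],[48,0]]
[[3,16],[4,20],[5,0],[11,9],[12,0],[13,15],[20,11],[23,0],[26,20],[29,0],[34,2],[37,0],[41,13],[43,15],[45,10],[48,0]]
[[3,16],[4,20],[5,0],[11,9],[12,15],[20,11],[23,0],[26,20],[29,0],[34,2],[37,0],[41,13],[43,15],[45,10],[48,0]]
[[3,16],[4,20],[5,0],[11,9],[12,15],[20,11],[23,6],[26,20],[29,0],[34,2],[37,0],[41,13],[43,15],[45,10],[48,0]]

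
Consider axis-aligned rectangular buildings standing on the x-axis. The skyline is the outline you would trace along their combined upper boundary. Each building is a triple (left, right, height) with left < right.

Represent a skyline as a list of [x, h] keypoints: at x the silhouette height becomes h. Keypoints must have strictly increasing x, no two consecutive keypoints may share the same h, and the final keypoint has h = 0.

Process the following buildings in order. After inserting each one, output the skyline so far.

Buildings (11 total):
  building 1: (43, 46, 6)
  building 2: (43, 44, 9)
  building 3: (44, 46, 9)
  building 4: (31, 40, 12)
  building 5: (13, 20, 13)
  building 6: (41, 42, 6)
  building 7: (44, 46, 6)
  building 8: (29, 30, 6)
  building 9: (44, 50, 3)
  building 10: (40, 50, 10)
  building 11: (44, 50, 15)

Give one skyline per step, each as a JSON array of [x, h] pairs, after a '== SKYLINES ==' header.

== SKYLINES ==
[[43,6],[46,0]]
[[43,9],[44,6],[46,0]]
[[43,9],[46,0]]
[[31,12],[40,0],[43,9],[46,0]]
[[13,13],[20,0],[31,12],[40,0],[43,9],[46,0]]
[[13,13],[20,0],[31,12],[40,0],[41,6],[42,0],[43,9],[46,0]]
[[13,13],[20,0],[31,12],[40,0],[41,6],[42,0],[43,9],[46,0]]
[[13,13],[20,0],[29,6],[30,0],[31,12],[40,0],[41,6],[42,0],[43,9],[46,0]]
[[13,13],[20,0],[29,6],[30,0],[31,12],[40,0],[41,6],[42,0],[43,9],[46,3],[50,0]]
[[13,13],[20,0],[29,6],[30,0],[31,12],[40,10],[50,0]]
[[13,13],[20,0],[29,6],[30,0],[31,12],[40,10],[44,15],[50,0]]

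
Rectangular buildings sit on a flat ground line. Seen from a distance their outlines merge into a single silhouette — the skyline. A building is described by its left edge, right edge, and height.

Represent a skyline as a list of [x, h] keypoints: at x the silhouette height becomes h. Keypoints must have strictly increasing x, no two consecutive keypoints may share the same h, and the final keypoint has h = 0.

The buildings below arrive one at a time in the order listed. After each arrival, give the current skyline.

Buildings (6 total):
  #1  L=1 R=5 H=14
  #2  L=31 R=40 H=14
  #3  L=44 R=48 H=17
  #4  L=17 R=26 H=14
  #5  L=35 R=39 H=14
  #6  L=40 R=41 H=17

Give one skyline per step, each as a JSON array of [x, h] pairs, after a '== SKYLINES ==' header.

== SKYLINES ==
[[1,14],[5,0]]
[[1,14],[5,0],[31,14],[40,0]]
[[1,14],[5,0],[31,14],[40,0],[44,17],[48,0]]
[[1,14],[5,0],[17,14],[26,0],[31,14],[40,0],[44,17],[48,0]]
[[1,14],[5,0],[17,14],[26,0],[31,14],[40,0],[44,17],[48,0]]
[[1,14],[5,0],[17,14],[26,0],[31,14],[40,17],[41,0],[44,17],[48,0]]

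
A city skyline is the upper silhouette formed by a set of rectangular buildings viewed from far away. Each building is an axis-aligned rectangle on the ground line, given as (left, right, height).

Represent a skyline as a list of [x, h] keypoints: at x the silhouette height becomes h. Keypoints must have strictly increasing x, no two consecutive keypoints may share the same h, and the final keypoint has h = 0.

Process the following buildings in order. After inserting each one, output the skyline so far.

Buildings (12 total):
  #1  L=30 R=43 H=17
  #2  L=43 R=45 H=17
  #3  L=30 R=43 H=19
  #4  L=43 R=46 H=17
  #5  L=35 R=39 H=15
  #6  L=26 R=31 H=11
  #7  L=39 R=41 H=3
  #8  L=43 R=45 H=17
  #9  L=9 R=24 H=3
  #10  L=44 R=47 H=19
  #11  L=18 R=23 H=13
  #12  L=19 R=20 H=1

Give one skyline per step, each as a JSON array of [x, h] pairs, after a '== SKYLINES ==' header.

== SKYLINES ==
[[30,17],[43,0]]
[[30,17],[45,0]]
[[30,19],[43,17],[45,0]]
[[30,19],[43,17],[46,0]]
[[30,19],[43,17],[46,0]]
[[26,11],[30,19],[43,17],[46,0]]
[[26,11],[30,19],[43,17],[46,0]]
[[26,11],[30,19],[43,17],[46,0]]
[[9,3],[24,0],[26,11],[30,19],[43,17],[46,0]]
[[9,3],[24,0],[26,11],[30,19],[43,17],[44,19],[47,0]]
[[9,3],[18,13],[23,3],[24,0],[26,11],[30,19],[43,17],[44,19],[47,0]]
[[9,3],[18,13],[23,3],[24,0],[26,11],[30,19],[43,17],[44,19],[47,0]]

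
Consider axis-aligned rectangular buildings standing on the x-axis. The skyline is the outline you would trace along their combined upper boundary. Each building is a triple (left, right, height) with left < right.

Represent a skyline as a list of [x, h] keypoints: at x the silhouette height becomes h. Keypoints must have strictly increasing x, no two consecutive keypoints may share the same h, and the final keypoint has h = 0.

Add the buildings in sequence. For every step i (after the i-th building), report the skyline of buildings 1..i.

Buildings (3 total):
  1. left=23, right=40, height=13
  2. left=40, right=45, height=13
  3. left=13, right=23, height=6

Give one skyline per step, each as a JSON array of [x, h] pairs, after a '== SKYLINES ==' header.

== SKYLINES ==
[[23,13],[40,0]]
[[23,13],[45,0]]
[[13,6],[23,13],[45,0]]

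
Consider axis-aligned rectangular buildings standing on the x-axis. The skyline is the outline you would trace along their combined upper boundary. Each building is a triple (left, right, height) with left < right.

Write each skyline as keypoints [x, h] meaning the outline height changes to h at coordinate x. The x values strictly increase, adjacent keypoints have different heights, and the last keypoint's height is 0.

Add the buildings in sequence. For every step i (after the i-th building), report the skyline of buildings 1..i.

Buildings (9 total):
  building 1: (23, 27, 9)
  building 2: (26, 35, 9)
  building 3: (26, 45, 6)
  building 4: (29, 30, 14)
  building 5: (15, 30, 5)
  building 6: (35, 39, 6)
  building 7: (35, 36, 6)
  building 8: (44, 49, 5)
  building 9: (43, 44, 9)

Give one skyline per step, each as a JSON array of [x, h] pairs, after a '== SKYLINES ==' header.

== SKYLINES ==
[[23,9],[27,0]]
[[23,9],[35,0]]
[[23,9],[35,6],[45,0]]
[[23,9],[29,14],[30,9],[35,6],[45,0]]
[[15,5],[23,9],[29,14],[30,9],[35,6],[45,0]]
[[15,5],[23,9],[29,14],[30,9],[35,6],[45,0]]
[[15,5],[23,9],[29,14],[30,9],[35,6],[45,0]]
[[15,5],[23,9],[29,14],[30,9],[35,6],[45,5],[49,0]]
[[15,5],[23,9],[29,14],[30,9],[35,6],[43,9],[44,6],[45,5],[49,0]]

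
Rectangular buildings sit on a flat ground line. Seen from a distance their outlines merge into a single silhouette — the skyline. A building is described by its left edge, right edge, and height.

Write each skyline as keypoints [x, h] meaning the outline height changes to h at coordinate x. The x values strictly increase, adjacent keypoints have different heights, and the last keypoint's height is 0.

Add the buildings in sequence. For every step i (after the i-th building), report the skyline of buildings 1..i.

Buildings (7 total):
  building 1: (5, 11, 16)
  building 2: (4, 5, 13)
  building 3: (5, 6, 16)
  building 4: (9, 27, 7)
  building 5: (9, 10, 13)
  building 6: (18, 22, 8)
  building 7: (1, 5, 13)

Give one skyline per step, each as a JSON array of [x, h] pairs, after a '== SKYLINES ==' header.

== SKYLINES ==
[[5,16],[11,0]]
[[4,13],[5,16],[11,0]]
[[4,13],[5,16],[11,0]]
[[4,13],[5,16],[11,7],[27,0]]
[[4,13],[5,16],[11,7],[27,0]]
[[4,13],[5,16],[11,7],[18,8],[22,7],[27,0]]
[[1,13],[5,16],[11,7],[18,8],[22,7],[27,0]]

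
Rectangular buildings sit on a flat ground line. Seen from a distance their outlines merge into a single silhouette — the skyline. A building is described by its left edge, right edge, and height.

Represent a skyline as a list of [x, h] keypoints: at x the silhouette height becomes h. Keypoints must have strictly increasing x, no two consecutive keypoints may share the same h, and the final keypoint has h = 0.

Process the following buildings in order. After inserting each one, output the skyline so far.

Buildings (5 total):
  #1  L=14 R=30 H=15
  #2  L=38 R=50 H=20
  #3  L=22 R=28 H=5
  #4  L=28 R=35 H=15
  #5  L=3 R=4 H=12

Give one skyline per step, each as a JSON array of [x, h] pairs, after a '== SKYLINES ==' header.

== SKYLINES ==
[[14,15],[30,0]]
[[14,15],[30,0],[38,20],[50,0]]
[[14,15],[30,0],[38,20],[50,0]]
[[14,15],[35,0],[38,20],[50,0]]
[[3,12],[4,0],[14,15],[35,0],[38,20],[50,0]]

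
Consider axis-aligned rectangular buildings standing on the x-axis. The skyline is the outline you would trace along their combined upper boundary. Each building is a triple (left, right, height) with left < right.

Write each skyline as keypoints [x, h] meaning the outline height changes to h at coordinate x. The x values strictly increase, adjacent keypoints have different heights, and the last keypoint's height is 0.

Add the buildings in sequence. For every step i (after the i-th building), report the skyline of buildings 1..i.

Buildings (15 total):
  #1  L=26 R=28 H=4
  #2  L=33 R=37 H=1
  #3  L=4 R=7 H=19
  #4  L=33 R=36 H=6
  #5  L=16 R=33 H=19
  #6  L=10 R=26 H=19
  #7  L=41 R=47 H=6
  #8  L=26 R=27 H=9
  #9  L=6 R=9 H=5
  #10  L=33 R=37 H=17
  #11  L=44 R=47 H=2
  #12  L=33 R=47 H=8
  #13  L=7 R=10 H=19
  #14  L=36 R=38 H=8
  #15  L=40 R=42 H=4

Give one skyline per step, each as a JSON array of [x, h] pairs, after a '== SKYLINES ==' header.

== SKYLINES ==
[[26,4],[28,0]]
[[26,4],[28,0],[33,1],[37,0]]
[[4,19],[7,0],[26,4],[28,0],[33,1],[37,0]]
[[4,19],[7,0],[26,4],[28,0],[33,6],[36,1],[37,0]]
[[4,19],[7,0],[16,19],[33,6],[36,1],[37,0]]
[[4,19],[7,0],[10,19],[33,6],[36,1],[37,0]]
[[4,19],[7,0],[10,19],[33,6],[36,1],[37,0],[41,6],[47,0]]
[[4,19],[7,0],[10,19],[33,6],[36,1],[37,0],[41,6],[47,0]]
[[4,19],[7,5],[9,0],[10,19],[33,6],[36,1],[37,0],[41,6],[47,0]]
[[4,19],[7,5],[9,0],[10,19],[33,17],[37,0],[41,6],[47,0]]
[[4,19],[7,5],[9,0],[10,19],[33,17],[37,0],[41,6],[47,0]]
[[4,19],[7,5],[9,0],[10,19],[33,17],[37,8],[47,0]]
[[4,19],[33,17],[37,8],[47,0]]
[[4,19],[33,17],[37,8],[47,0]]
[[4,19],[33,17],[37,8],[47,0]]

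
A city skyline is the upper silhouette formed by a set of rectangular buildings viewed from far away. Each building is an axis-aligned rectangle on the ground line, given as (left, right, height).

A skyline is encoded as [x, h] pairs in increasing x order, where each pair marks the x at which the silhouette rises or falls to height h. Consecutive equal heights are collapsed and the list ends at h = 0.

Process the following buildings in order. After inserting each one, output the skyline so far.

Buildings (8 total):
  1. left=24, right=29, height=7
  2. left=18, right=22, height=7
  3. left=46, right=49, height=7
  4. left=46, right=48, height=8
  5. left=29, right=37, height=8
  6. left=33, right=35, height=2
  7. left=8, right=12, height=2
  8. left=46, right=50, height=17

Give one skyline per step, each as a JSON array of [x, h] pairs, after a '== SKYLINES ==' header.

== SKYLINES ==
[[24,7],[29,0]]
[[18,7],[22,0],[24,7],[29,0]]
[[18,7],[22,0],[24,7],[29,0],[46,7],[49,0]]
[[18,7],[22,0],[24,7],[29,0],[46,8],[48,7],[49,0]]
[[18,7],[22,0],[24,7],[29,8],[37,0],[46,8],[48,7],[49,0]]
[[18,7],[22,0],[24,7],[29,8],[37,0],[46,8],[48,7],[49,0]]
[[8,2],[12,0],[18,7],[22,0],[24,7],[29,8],[37,0],[46,8],[48,7],[49,0]]
[[8,2],[12,0],[18,7],[22,0],[24,7],[29,8],[37,0],[46,17],[50,0]]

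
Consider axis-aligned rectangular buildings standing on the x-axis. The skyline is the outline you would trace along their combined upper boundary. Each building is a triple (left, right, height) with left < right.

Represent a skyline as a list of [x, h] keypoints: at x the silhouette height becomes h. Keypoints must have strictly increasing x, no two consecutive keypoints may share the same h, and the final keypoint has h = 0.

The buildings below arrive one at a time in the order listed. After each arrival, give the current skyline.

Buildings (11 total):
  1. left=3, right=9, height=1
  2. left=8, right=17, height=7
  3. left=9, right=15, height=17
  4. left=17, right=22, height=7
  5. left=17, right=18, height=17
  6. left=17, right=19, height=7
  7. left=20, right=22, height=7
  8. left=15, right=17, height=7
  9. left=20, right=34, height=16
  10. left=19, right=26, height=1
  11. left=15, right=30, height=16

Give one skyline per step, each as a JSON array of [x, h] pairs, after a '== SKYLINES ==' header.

== SKYLINES ==
[[3,1],[9,0]]
[[3,1],[8,7],[17,0]]
[[3,1],[8,7],[9,17],[15,7],[17,0]]
[[3,1],[8,7],[9,17],[15,7],[22,0]]
[[3,1],[8,7],[9,17],[15,7],[17,17],[18,7],[22,0]]
[[3,1],[8,7],[9,17],[15,7],[17,17],[18,7],[22,0]]
[[3,1],[8,7],[9,17],[15,7],[17,17],[18,7],[22,0]]
[[3,1],[8,7],[9,17],[15,7],[17,17],[18,7],[22,0]]
[[3,1],[8,7],[9,17],[15,7],[17,17],[18,7],[20,16],[34,0]]
[[3,1],[8,7],[9,17],[15,7],[17,17],[18,7],[20,16],[34,0]]
[[3,1],[8,7],[9,17],[15,16],[17,17],[18,16],[34,0]]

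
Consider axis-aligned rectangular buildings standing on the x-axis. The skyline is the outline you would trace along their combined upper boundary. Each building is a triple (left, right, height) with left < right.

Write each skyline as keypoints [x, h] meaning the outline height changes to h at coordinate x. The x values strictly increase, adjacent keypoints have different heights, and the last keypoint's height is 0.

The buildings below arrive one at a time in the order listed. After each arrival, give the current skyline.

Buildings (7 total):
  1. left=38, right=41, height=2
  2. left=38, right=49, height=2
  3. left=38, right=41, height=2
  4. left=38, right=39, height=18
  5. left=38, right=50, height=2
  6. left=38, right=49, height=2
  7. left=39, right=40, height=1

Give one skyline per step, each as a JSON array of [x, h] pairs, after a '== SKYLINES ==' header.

== SKYLINES ==
[[38,2],[41,0]]
[[38,2],[49,0]]
[[38,2],[49,0]]
[[38,18],[39,2],[49,0]]
[[38,18],[39,2],[50,0]]
[[38,18],[39,2],[50,0]]
[[38,18],[39,2],[50,0]]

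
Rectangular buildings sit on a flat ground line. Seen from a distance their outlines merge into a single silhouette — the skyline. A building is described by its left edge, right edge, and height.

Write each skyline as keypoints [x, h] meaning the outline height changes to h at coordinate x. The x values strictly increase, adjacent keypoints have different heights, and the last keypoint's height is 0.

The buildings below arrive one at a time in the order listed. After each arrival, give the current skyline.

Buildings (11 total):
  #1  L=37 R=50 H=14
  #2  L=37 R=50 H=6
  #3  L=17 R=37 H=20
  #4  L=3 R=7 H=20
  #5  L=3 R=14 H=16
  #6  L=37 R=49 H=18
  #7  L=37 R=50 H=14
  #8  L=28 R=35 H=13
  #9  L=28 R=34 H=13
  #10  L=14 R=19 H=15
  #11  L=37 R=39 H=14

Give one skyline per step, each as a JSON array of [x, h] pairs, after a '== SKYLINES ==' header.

== SKYLINES ==
[[37,14],[50,0]]
[[37,14],[50,0]]
[[17,20],[37,14],[50,0]]
[[3,20],[7,0],[17,20],[37,14],[50,0]]
[[3,20],[7,16],[14,0],[17,20],[37,14],[50,0]]
[[3,20],[7,16],[14,0],[17,20],[37,18],[49,14],[50,0]]
[[3,20],[7,16],[14,0],[17,20],[37,18],[49,14],[50,0]]
[[3,20],[7,16],[14,0],[17,20],[37,18],[49,14],[50,0]]
[[3,20],[7,16],[14,0],[17,20],[37,18],[49,14],[50,0]]
[[3,20],[7,16],[14,15],[17,20],[37,18],[49,14],[50,0]]
[[3,20],[7,16],[14,15],[17,20],[37,18],[49,14],[50,0]]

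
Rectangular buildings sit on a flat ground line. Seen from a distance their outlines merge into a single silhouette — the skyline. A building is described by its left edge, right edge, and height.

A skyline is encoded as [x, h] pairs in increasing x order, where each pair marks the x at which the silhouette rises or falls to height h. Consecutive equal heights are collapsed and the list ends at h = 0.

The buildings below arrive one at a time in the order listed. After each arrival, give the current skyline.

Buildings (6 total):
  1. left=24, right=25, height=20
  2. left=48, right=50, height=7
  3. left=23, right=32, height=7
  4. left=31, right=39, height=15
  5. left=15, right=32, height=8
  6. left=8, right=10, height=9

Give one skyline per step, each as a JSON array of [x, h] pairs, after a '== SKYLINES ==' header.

== SKYLINES ==
[[24,20],[25,0]]
[[24,20],[25,0],[48,7],[50,0]]
[[23,7],[24,20],[25,7],[32,0],[48,7],[50,0]]
[[23,7],[24,20],[25,7],[31,15],[39,0],[48,7],[50,0]]
[[15,8],[24,20],[25,8],[31,15],[39,0],[48,7],[50,0]]
[[8,9],[10,0],[15,8],[24,20],[25,8],[31,15],[39,0],[48,7],[50,0]]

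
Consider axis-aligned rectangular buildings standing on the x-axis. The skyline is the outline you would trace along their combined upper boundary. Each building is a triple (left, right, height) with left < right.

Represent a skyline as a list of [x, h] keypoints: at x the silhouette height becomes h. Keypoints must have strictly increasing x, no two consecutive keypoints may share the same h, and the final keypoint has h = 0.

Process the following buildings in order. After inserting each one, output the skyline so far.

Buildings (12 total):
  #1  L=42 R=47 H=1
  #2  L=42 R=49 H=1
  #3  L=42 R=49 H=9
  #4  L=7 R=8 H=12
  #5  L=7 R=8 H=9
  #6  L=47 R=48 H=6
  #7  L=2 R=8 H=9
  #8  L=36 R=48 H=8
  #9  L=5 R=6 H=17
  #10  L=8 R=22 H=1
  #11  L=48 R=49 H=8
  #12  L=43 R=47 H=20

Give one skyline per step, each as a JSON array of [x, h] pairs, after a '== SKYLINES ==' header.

== SKYLINES ==
[[42,1],[47,0]]
[[42,1],[49,0]]
[[42,9],[49,0]]
[[7,12],[8,0],[42,9],[49,0]]
[[7,12],[8,0],[42,9],[49,0]]
[[7,12],[8,0],[42,9],[49,0]]
[[2,9],[7,12],[8,0],[42,9],[49,0]]
[[2,9],[7,12],[8,0],[36,8],[42,9],[49,0]]
[[2,9],[5,17],[6,9],[7,12],[8,0],[36,8],[42,9],[49,0]]
[[2,9],[5,17],[6,9],[7,12],[8,1],[22,0],[36,8],[42,9],[49,0]]
[[2,9],[5,17],[6,9],[7,12],[8,1],[22,0],[36,8],[42,9],[49,0]]
[[2,9],[5,17],[6,9],[7,12],[8,1],[22,0],[36,8],[42,9],[43,20],[47,9],[49,0]]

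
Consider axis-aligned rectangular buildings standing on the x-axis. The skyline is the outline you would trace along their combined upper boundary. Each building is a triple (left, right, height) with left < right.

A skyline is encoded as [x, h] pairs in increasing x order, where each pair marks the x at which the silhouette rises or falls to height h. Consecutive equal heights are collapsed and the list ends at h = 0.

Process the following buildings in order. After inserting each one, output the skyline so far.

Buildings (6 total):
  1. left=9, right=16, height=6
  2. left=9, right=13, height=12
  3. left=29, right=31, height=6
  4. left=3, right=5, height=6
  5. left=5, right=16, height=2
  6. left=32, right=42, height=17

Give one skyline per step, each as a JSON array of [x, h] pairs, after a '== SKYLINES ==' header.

== SKYLINES ==
[[9,6],[16,0]]
[[9,12],[13,6],[16,0]]
[[9,12],[13,6],[16,0],[29,6],[31,0]]
[[3,6],[5,0],[9,12],[13,6],[16,0],[29,6],[31,0]]
[[3,6],[5,2],[9,12],[13,6],[16,0],[29,6],[31,0]]
[[3,6],[5,2],[9,12],[13,6],[16,0],[29,6],[31,0],[32,17],[42,0]]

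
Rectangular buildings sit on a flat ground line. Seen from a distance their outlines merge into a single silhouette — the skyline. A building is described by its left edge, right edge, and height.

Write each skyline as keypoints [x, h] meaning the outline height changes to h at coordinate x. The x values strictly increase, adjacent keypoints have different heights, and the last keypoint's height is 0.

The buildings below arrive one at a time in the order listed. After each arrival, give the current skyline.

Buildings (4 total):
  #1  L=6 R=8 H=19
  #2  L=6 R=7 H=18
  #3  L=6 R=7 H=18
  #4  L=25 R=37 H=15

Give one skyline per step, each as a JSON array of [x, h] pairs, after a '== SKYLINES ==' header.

== SKYLINES ==
[[6,19],[8,0]]
[[6,19],[8,0]]
[[6,19],[8,0]]
[[6,19],[8,0],[25,15],[37,0]]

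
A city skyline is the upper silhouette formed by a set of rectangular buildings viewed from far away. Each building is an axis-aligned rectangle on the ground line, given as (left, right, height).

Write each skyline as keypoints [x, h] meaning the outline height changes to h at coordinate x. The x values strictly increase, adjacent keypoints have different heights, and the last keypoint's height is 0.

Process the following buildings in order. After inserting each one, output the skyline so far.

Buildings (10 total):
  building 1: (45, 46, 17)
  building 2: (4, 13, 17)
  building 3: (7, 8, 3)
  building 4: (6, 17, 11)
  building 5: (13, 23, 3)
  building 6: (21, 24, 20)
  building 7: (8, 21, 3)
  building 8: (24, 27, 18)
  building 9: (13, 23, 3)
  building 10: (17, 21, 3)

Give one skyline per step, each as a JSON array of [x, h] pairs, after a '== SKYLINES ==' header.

== SKYLINES ==
[[45,17],[46,0]]
[[4,17],[13,0],[45,17],[46,0]]
[[4,17],[13,0],[45,17],[46,0]]
[[4,17],[13,11],[17,0],[45,17],[46,0]]
[[4,17],[13,11],[17,3],[23,0],[45,17],[46,0]]
[[4,17],[13,11],[17,3],[21,20],[24,0],[45,17],[46,0]]
[[4,17],[13,11],[17,3],[21,20],[24,0],[45,17],[46,0]]
[[4,17],[13,11],[17,3],[21,20],[24,18],[27,0],[45,17],[46,0]]
[[4,17],[13,11],[17,3],[21,20],[24,18],[27,0],[45,17],[46,0]]
[[4,17],[13,11],[17,3],[21,20],[24,18],[27,0],[45,17],[46,0]]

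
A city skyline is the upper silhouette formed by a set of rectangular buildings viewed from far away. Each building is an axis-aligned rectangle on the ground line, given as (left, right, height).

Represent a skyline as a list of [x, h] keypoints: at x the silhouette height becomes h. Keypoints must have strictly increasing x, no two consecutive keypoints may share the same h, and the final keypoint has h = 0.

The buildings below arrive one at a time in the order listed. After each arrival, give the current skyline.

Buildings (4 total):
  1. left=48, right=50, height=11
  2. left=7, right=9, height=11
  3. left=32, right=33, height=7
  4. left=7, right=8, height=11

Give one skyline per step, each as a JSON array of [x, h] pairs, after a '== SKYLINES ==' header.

== SKYLINES ==
[[48,11],[50,0]]
[[7,11],[9,0],[48,11],[50,0]]
[[7,11],[9,0],[32,7],[33,0],[48,11],[50,0]]
[[7,11],[9,0],[32,7],[33,0],[48,11],[50,0]]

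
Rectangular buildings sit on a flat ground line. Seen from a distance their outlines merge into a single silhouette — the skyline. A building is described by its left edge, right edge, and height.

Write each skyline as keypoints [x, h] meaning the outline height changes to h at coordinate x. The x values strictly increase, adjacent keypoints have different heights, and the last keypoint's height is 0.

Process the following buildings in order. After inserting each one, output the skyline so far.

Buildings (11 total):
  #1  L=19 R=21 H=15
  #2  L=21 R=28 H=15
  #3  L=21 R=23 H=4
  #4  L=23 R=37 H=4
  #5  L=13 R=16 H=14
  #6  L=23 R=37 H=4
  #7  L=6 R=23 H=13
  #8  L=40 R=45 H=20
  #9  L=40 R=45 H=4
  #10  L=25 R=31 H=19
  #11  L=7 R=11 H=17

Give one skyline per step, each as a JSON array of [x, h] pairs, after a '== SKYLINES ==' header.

== SKYLINES ==
[[19,15],[21,0]]
[[19,15],[28,0]]
[[19,15],[28,0]]
[[19,15],[28,4],[37,0]]
[[13,14],[16,0],[19,15],[28,4],[37,0]]
[[13,14],[16,0],[19,15],[28,4],[37,0]]
[[6,13],[13,14],[16,13],[19,15],[28,4],[37,0]]
[[6,13],[13,14],[16,13],[19,15],[28,4],[37,0],[40,20],[45,0]]
[[6,13],[13,14],[16,13],[19,15],[28,4],[37,0],[40,20],[45,0]]
[[6,13],[13,14],[16,13],[19,15],[25,19],[31,4],[37,0],[40,20],[45,0]]
[[6,13],[7,17],[11,13],[13,14],[16,13],[19,15],[25,19],[31,4],[37,0],[40,20],[45,0]]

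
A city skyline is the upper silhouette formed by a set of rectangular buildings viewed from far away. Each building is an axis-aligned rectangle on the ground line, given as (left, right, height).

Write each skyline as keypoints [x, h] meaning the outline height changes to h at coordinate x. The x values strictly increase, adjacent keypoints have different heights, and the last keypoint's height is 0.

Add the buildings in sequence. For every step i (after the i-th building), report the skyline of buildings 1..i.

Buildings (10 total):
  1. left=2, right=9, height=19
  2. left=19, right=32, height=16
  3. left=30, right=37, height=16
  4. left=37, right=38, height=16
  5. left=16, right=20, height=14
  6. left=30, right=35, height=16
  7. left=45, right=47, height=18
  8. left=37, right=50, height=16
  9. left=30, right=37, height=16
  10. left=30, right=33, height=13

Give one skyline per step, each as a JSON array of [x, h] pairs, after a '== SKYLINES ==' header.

== SKYLINES ==
[[2,19],[9,0]]
[[2,19],[9,0],[19,16],[32,0]]
[[2,19],[9,0],[19,16],[37,0]]
[[2,19],[9,0],[19,16],[38,0]]
[[2,19],[9,0],[16,14],[19,16],[38,0]]
[[2,19],[9,0],[16,14],[19,16],[38,0]]
[[2,19],[9,0],[16,14],[19,16],[38,0],[45,18],[47,0]]
[[2,19],[9,0],[16,14],[19,16],[45,18],[47,16],[50,0]]
[[2,19],[9,0],[16,14],[19,16],[45,18],[47,16],[50,0]]
[[2,19],[9,0],[16,14],[19,16],[45,18],[47,16],[50,0]]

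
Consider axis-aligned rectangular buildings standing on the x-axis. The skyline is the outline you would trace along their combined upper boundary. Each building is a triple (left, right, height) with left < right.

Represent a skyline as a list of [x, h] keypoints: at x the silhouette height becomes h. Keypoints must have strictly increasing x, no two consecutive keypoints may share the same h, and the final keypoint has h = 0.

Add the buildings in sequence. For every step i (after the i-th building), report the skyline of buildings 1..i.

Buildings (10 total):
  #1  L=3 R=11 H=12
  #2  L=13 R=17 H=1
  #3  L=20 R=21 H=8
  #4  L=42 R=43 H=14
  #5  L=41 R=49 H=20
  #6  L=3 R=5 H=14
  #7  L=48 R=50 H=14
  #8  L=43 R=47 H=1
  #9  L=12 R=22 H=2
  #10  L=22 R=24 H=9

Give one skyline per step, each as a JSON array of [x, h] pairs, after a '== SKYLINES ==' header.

== SKYLINES ==
[[3,12],[11,0]]
[[3,12],[11,0],[13,1],[17,0]]
[[3,12],[11,0],[13,1],[17,0],[20,8],[21,0]]
[[3,12],[11,0],[13,1],[17,0],[20,8],[21,0],[42,14],[43,0]]
[[3,12],[11,0],[13,1],[17,0],[20,8],[21,0],[41,20],[49,0]]
[[3,14],[5,12],[11,0],[13,1],[17,0],[20,8],[21,0],[41,20],[49,0]]
[[3,14],[5,12],[11,0],[13,1],[17,0],[20,8],[21,0],[41,20],[49,14],[50,0]]
[[3,14],[5,12],[11,0],[13,1],[17,0],[20,8],[21,0],[41,20],[49,14],[50,0]]
[[3,14],[5,12],[11,0],[12,2],[20,8],[21,2],[22,0],[41,20],[49,14],[50,0]]
[[3,14],[5,12],[11,0],[12,2],[20,8],[21,2],[22,9],[24,0],[41,20],[49,14],[50,0]]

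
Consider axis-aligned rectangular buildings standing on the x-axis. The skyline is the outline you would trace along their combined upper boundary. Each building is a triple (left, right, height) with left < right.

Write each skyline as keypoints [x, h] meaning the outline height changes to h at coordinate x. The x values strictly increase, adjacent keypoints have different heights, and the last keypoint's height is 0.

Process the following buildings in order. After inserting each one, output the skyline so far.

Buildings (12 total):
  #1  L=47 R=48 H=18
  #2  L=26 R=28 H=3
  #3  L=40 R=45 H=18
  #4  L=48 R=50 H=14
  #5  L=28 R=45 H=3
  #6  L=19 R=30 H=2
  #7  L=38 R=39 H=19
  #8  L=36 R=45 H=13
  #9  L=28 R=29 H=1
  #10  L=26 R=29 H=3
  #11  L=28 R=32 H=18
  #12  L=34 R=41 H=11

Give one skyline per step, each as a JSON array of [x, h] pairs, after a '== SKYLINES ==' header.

== SKYLINES ==
[[47,18],[48,0]]
[[26,3],[28,0],[47,18],[48,0]]
[[26,3],[28,0],[40,18],[45,0],[47,18],[48,0]]
[[26,3],[28,0],[40,18],[45,0],[47,18],[48,14],[50,0]]
[[26,3],[40,18],[45,0],[47,18],[48,14],[50,0]]
[[19,2],[26,3],[40,18],[45,0],[47,18],[48,14],[50,0]]
[[19,2],[26,3],[38,19],[39,3],[40,18],[45,0],[47,18],[48,14],[50,0]]
[[19,2],[26,3],[36,13],[38,19],[39,13],[40,18],[45,0],[47,18],[48,14],[50,0]]
[[19,2],[26,3],[36,13],[38,19],[39,13],[40,18],[45,0],[47,18],[48,14],[50,0]]
[[19,2],[26,3],[36,13],[38,19],[39,13],[40,18],[45,0],[47,18],[48,14],[50,0]]
[[19,2],[26,3],[28,18],[32,3],[36,13],[38,19],[39,13],[40,18],[45,0],[47,18],[48,14],[50,0]]
[[19,2],[26,3],[28,18],[32,3],[34,11],[36,13],[38,19],[39,13],[40,18],[45,0],[47,18],[48,14],[50,0]]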